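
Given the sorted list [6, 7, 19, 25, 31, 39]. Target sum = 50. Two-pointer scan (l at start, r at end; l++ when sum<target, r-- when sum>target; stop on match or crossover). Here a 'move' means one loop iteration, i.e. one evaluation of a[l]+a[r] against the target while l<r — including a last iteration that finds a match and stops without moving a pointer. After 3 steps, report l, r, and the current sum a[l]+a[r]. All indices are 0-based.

l=2, r=4, sum=50

[0,5] 6+39=45 <50 → l++
[1,5] 7+39=46 <50 → l++
[2,5] 19+39=58 >50 → r--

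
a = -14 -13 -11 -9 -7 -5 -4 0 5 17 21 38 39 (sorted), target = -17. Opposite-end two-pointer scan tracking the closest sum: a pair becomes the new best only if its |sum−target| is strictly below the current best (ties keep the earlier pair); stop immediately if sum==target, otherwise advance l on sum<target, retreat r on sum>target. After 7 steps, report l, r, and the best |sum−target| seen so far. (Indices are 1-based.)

l=2, r=7, best |Δ|=1

[1,13] -14+39=25 d=42 * → r--
[1,12] -14+38=24 d=41 * → r--
[1,11] -14+21=7 d=24 * → r--
[1,10] -14+17=3 d=20 * → r--
[1,9] -14+5=-9 d=8 * → r--
[1,8] -14+0=-14 d=3 * → r--
[1,7] -14+-4=-18 d=1 * → l++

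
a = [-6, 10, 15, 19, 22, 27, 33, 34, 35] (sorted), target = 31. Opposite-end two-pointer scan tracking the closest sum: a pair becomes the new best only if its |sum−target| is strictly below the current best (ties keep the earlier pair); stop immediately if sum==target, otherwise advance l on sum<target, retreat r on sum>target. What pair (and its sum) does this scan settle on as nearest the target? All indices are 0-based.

l=0 r=8: -6+35=29 d=2 *, l++
l=1 r=8: 10+35=45 d=14, r--
l=1 r=7: 10+34=44 d=13, r--
l=1 r=6: 10+33=43 d=12, r--
l=1 r=5: 10+27=37 d=6, r--
l=1 r=4: 10+22=32 d=1 *, r--
l=1 r=3: 10+19=29 d=2, l++
l=2 r=3: 15+19=34 d=3, r--

pair (10, 22) with sum 32 (|Δ|=1)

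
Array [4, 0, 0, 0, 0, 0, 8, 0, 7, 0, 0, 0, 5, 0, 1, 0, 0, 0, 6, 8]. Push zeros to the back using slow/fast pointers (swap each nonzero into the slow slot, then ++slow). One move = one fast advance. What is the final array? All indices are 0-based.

(s=0,f=0) a[fast]=4≠0 swap→a[0]=4 → slow++,fast++
(s=1,f=1) a[fast]=0 → fast++
(s=1,f=2) a[fast]=0 → fast++
(s=1,f=3) a[fast]=0 → fast++
(s=1,f=4) a[fast]=0 → fast++
(s=1,f=5) a[fast]=0 → fast++
(s=1,f=6) a[fast]=8≠0 swap→a[1]=8 → slow++,fast++
(s=2,f=7) a[fast]=0 → fast++
(s=2,f=8) a[fast]=7≠0 swap→a[2]=7 → slow++,fast++
(s=3,f=9) a[fast]=0 → fast++
(s=3,f=10) a[fast]=0 → fast++
(s=3,f=11) a[fast]=0 → fast++
(s=3,f=12) a[fast]=5≠0 swap→a[3]=5 → slow++,fast++
(s=4,f=13) a[fast]=0 → fast++
(s=4,f=14) a[fast]=1≠0 swap→a[4]=1 → slow++,fast++
(s=5,f=15) a[fast]=0 → fast++
(s=5,f=16) a[fast]=0 → fast++
(s=5,f=17) a[fast]=0 → fast++
(s=5,f=18) a[fast]=6≠0 swap→a[5]=6 → slow++,fast++
(s=6,f=19) a[fast]=8≠0 swap→a[6]=8 → slow++,fast++

[4, 8, 7, 5, 1, 6, 8, 0, 0, 0, 0, 0, 0, 0, 0, 0, 0, 0, 0, 0]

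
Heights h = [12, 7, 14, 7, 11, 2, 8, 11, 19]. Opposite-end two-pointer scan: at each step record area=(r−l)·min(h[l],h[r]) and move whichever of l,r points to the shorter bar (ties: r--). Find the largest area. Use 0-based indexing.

max area = 96

l=0 r=8: min(12,19)*8=96 best=96 *, l++
l=1 r=8: min(7,19)*7=49 best=96, l++
l=2 r=8: min(14,19)*6=84 best=96, l++
l=3 r=8: min(7,19)*5=35 best=96, l++
l=4 r=8: min(11,19)*4=44 best=96, l++
l=5 r=8: min(2,19)*3=6 best=96, l++
l=6 r=8: min(8,19)*2=16 best=96, l++
l=7 r=8: min(11,19)*1=11 best=96, l++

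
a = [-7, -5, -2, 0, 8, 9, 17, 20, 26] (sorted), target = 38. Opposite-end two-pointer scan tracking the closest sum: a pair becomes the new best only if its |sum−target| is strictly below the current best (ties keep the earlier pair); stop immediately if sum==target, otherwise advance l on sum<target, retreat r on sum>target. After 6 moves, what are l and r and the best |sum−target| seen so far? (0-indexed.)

[0,8] -7+26=19 d=19 * → l++
[1,8] -5+26=21 d=17 * → l++
[2,8] -2+26=24 d=14 * → l++
[3,8] 0+26=26 d=12 * → l++
[4,8] 8+26=34 d=4 * → l++
[5,8] 9+26=35 d=3 * → l++

l=6, r=8, best |Δ|=3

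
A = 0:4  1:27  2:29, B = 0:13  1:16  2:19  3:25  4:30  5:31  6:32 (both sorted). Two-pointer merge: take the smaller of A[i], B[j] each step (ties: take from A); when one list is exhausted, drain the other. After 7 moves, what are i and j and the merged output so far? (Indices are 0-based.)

i=3, j=4, merged so far=[4, 13, 16, 19, 25, 27, 29]

[i=0,j=0] A[i]=4<=B[j]=13 take 4 → i++
[i=1,j=0] A[i]=27>B[j]=13 take 13 → j++
[i=1,j=1] A[i]=27>B[j]=16 take 16 → j++
[i=1,j=2] A[i]=27>B[j]=19 take 19 → j++
[i=1,j=3] A[i]=27>B[j]=25 take 25 → j++
[i=1,j=4] A[i]=27<=B[j]=30 take 27 → i++
[i=2,j=4] A[i]=29<=B[j]=30 take 29 → i++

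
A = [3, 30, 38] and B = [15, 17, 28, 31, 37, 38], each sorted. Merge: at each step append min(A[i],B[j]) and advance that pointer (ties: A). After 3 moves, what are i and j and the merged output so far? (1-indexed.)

[i=1,j=1] A[i]=3<=B[j]=15 take 3 → i++
[i=2,j=1] A[i]=30>B[j]=15 take 15 → j++
[i=2,j=2] A[i]=30>B[j]=17 take 17 → j++

i=2, j=3, merged so far=[3, 15, 17]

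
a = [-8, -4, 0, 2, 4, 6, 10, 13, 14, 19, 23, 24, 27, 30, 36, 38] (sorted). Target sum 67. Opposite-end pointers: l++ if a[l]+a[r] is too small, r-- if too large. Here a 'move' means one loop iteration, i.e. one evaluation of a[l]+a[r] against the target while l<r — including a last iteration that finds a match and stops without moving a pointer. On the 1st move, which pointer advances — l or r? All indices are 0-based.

l

[0,15] -8+38=30 <67 → l++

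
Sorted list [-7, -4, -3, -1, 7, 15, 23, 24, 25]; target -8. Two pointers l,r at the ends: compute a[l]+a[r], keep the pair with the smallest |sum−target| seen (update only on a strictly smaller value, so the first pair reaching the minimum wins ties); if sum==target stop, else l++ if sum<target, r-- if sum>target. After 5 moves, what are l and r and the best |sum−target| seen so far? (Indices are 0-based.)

l=0, r=3, best |Δ|=8

l=0 r=8: -7+25=18 d=26 *, r--
l=0 r=7: -7+24=17 d=25 *, r--
l=0 r=6: -7+23=16 d=24 *, r--
l=0 r=5: -7+15=8 d=16 *, r--
l=0 r=4: -7+7=0 d=8 *, r--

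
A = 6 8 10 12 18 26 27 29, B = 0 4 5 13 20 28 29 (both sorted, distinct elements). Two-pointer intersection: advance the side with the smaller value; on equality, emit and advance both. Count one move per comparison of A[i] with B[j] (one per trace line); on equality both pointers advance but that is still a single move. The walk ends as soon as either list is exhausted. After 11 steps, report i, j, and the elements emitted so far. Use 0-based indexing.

[i=0,j=0] 6>0 → j++
[i=0,j=1] 6>4 → j++
[i=0,j=2] 6>5 → j++
[i=0,j=3] 6<13 → i++
[i=1,j=3] 8<13 → i++
[i=2,j=3] 10<13 → i++
[i=3,j=3] 12<13 → i++
[i=4,j=3] 18>13 → j++
[i=4,j=4] 18<20 → i++
[i=5,j=4] 26>20 → j++
[i=5,j=5] 26<28 → i++

i=6, j=5, emitted=[]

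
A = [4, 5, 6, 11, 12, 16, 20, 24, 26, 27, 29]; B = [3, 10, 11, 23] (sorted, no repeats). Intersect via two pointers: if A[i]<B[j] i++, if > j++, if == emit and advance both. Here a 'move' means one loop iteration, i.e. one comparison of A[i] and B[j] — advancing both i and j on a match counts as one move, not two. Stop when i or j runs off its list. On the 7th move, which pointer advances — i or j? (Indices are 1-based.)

i

[i=1,j=1] 4>3 → j++
[i=1,j=2] 4<10 → i++
[i=2,j=2] 5<10 → i++
[i=3,j=2] 6<10 → i++
[i=4,j=2] 11>10 → j++
[i=4,j=3] 11==11 emit → i++,j++
[i=5,j=4] 12<23 → i++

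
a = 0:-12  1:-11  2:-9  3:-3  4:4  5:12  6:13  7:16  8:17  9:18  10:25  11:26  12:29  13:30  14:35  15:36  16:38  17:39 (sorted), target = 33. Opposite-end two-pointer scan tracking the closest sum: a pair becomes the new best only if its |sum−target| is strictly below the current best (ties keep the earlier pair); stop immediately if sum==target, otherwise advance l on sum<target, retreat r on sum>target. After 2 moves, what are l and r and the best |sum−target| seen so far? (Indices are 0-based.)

l=2, r=17, best |Δ|=5

l=0 r=17: -12+39=27 d=6 *, l++
l=1 r=17: -11+39=28 d=5 *, l++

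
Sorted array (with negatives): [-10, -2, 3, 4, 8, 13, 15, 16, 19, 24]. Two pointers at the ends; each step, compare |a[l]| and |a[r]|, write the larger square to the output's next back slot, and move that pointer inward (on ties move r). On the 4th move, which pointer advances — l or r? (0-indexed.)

r

l=0 r=9: |-10|<=|24| out[9]=576, r--
l=0 r=8: |-10|<=|19| out[8]=361, r--
l=0 r=7: |-10|<=|16| out[7]=256, r--
l=0 r=6: |-10|<=|15| out[6]=225, r--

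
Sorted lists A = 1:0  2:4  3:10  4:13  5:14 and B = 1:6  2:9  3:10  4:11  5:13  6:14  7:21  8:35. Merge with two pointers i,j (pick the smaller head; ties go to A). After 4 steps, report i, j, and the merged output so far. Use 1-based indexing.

[i=1,j=1] A[i]=0<=B[j]=6 take 0 → i++
[i=2,j=1] A[i]=4<=B[j]=6 take 4 → i++
[i=3,j=1] A[i]=10>B[j]=6 take 6 → j++
[i=3,j=2] A[i]=10>B[j]=9 take 9 → j++

i=3, j=3, merged so far=[0, 4, 6, 9]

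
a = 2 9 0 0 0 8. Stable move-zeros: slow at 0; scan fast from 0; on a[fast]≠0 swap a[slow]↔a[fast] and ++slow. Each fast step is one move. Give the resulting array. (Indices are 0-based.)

slow=0 fast=0: a[fast]=2≠0 swap→a[0]=2, slow++,fast++
slow=1 fast=1: a[fast]=9≠0 swap→a[1]=9, slow++,fast++
slow=2 fast=2: a[fast]=0, fast++
slow=2 fast=3: a[fast]=0, fast++
slow=2 fast=4: a[fast]=0, fast++
slow=2 fast=5: a[fast]=8≠0 swap→a[2]=8, slow++,fast++

[2, 9, 8, 0, 0, 0]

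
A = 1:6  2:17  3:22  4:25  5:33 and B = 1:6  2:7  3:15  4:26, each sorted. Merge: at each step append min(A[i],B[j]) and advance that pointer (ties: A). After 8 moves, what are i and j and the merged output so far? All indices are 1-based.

i=1 j=1: A[i]=6<=B[j]=6 take 6, i++
i=2 j=1: A[i]=17>B[j]=6 take 6, j++
i=2 j=2: A[i]=17>B[j]=7 take 7, j++
i=2 j=3: A[i]=17>B[j]=15 take 15, j++
i=2 j=4: A[i]=17<=B[j]=26 take 17, i++
i=3 j=4: A[i]=22<=B[j]=26 take 22, i++
i=4 j=4: A[i]=25<=B[j]=26 take 25, i++
i=5 j=4: A[i]=33>B[j]=26 take 26, j++

i=5, j=5, merged so far=[6, 6, 7, 15, 17, 22, 25, 26]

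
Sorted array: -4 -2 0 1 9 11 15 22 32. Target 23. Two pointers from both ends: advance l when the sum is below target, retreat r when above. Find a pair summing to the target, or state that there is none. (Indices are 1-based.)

(1, 22)

[1,9] -4+32=28 >23 → r--
[1,8] -4+22=18 <23 → l++
[2,8] -2+22=20 <23 → l++
[3,8] 0+22=22 <23 → l++
[4,8] 1+22=23 → found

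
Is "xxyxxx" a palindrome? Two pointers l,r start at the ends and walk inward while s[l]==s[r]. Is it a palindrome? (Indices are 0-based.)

[0,5] 'x'=='x' → l++,r--
[1,4] 'x'=='x' → l++,r--
[2,3] 'y'!='x' → stop

not a palindrome (mismatch at 2,3)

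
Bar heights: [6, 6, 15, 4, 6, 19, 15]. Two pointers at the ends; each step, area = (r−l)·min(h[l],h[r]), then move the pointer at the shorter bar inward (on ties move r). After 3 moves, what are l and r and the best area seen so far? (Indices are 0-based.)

l=2, r=5, best area=60

l=0 r=6: min(6,15)*6=36 best=36 *, l++
l=1 r=6: min(6,15)*5=30 best=36, l++
l=2 r=6: min(15,15)*4=60 best=60 *, r--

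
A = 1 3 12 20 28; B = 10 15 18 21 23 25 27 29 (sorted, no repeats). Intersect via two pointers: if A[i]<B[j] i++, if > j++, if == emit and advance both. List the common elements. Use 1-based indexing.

intersection = []

[i=1,j=1] 1<10 → i++
[i=2,j=1] 3<10 → i++
[i=3,j=1] 12>10 → j++
[i=3,j=2] 12<15 → i++
[i=4,j=2] 20>15 → j++
[i=4,j=3] 20>18 → j++
[i=4,j=4] 20<21 → i++
[i=5,j=4] 28>21 → j++
[i=5,j=5] 28>23 → j++
[i=5,j=6] 28>25 → j++
[i=5,j=7] 28>27 → j++
[i=5,j=8] 28<29 → i++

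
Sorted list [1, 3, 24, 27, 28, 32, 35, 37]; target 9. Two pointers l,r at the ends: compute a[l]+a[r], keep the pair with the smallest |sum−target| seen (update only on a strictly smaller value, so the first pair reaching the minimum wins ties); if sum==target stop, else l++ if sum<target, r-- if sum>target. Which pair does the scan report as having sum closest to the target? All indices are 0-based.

[0,7] 1+37=38 d=29 * → r--
[0,6] 1+35=36 d=27 * → r--
[0,5] 1+32=33 d=24 * → r--
[0,4] 1+28=29 d=20 * → r--
[0,3] 1+27=28 d=19 * → r--
[0,2] 1+24=25 d=16 * → r--
[0,1] 1+3=4 d=5 * → l++

pair (1, 3) with sum 4 (|Δ|=5)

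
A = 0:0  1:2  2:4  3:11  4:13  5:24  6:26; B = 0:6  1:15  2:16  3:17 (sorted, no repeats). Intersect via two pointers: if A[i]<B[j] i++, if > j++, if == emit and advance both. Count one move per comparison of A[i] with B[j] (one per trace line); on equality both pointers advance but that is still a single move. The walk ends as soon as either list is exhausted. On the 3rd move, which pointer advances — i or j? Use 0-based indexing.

i=0 j=0: 0<6, i++
i=1 j=0: 2<6, i++
i=2 j=0: 4<6, i++

i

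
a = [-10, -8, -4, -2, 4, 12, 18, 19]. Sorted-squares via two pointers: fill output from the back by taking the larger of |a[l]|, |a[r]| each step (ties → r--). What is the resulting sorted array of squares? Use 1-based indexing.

l=1 r=8: |-10|<=|19| out[8]=361, r--
l=1 r=7: |-10|<=|18| out[7]=324, r--
l=1 r=6: |-10|<=|12| out[6]=144, r--
l=1 r=5: |-10|>|4| out[5]=100, l++
l=2 r=5: |-8|>|4| out[4]=64, l++
l=3 r=5: |-4|<=|4| out[3]=16, r--
l=3 r=4: |-4|>|-2| out[2]=16, l++
l=4 r=4: |-2|<=|-2| out[1]=4, r--

[4, 16, 16, 64, 100, 144, 324, 361]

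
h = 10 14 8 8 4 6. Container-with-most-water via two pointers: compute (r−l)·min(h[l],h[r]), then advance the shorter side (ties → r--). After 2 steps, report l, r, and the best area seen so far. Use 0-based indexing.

l=0 r=5: min(10,6)*5=30 best=30 *, r--
l=0 r=4: min(10,4)*4=16 best=30, r--

l=0, r=3, best area=30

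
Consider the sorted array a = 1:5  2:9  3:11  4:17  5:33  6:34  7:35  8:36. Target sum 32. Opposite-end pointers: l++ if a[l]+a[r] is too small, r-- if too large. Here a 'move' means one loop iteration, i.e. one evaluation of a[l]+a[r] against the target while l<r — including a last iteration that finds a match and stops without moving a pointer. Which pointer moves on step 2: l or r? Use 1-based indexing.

r

[1,8] 5+36=41 >32 → r--
[1,7] 5+35=40 >32 → r--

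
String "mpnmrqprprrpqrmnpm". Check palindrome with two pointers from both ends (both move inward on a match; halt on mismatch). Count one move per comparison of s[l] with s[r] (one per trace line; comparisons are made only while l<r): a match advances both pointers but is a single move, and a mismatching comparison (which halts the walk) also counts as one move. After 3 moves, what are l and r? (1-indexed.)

l=4, r=15

[1,18] 'm'=='m' → l++,r--
[2,17] 'p'=='p' → l++,r--
[3,16] 'n'=='n' → l++,r--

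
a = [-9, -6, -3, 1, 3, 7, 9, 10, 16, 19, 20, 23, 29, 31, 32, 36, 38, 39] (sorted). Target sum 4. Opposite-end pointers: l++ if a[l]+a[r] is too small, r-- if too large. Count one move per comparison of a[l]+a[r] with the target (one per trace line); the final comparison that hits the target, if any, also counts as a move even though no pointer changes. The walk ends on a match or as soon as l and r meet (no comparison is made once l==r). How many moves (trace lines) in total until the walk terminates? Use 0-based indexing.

12 moves

[0,17] -9+39=30 >4 → r--
[0,16] -9+38=29 >4 → r--
[0,15] -9+36=27 >4 → r--
[0,14] -9+32=23 >4 → r--
[0,13] -9+31=22 >4 → r--
[0,12] -9+29=20 >4 → r--
[0,11] -9+23=14 >4 → r--
[0,10] -9+20=11 >4 → r--
[0,9] -9+19=10 >4 → r--
[0,8] -9+16=7 >4 → r--
[0,7] -9+10=1 <4 → l++
[1,7] -6+10=4 → found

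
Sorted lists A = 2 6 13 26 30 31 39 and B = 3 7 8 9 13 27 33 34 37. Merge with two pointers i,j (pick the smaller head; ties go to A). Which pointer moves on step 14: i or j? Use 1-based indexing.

j

[i=1,j=1] A[i]=2<=B[j]=3 take 2 → i++
[i=2,j=1] A[i]=6>B[j]=3 take 3 → j++
[i=2,j=2] A[i]=6<=B[j]=7 take 6 → i++
[i=3,j=2] A[i]=13>B[j]=7 take 7 → j++
[i=3,j=3] A[i]=13>B[j]=8 take 8 → j++
[i=3,j=4] A[i]=13>B[j]=9 take 9 → j++
[i=3,j=5] A[i]=13<=B[j]=13 take 13 → i++
[i=4,j=5] A[i]=26>B[j]=13 take 13 → j++
[i=4,j=6] A[i]=26<=B[j]=27 take 26 → i++
[i=5,j=6] A[i]=30>B[j]=27 take 27 → j++
[i=5,j=7] A[i]=30<=B[j]=33 take 30 → i++
[i=6,j=7] A[i]=31<=B[j]=33 take 31 → i++
[i=7,j=7] A[i]=39>B[j]=33 take 33 → j++
[i=7,j=8] A[i]=39>B[j]=34 take 34 → j++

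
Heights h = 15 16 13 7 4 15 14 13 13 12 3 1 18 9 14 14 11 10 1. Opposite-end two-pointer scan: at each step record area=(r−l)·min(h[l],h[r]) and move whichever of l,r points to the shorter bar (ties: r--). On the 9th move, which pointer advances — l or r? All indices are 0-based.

l=0 r=18: min(15,1)*18=18 best=18 *, r--
l=0 r=17: min(15,10)*17=170 best=170 *, r--
l=0 r=16: min(15,11)*16=176 best=176 *, r--
l=0 r=15: min(15,14)*15=210 best=210 *, r--
l=0 r=14: min(15,14)*14=196 best=210, r--
l=0 r=13: min(15,9)*13=117 best=210, r--
l=0 r=12: min(15,18)*12=180 best=210, l++
l=1 r=12: min(16,18)*11=176 best=210, l++
l=2 r=12: min(13,18)*10=130 best=210, l++

l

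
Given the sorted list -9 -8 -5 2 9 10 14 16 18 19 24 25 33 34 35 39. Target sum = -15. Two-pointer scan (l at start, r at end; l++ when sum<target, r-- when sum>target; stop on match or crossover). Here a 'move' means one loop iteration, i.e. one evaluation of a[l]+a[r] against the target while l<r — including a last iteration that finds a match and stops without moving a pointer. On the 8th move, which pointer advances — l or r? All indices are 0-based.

[0,15] -9+39=30 >-15 → r--
[0,14] -9+35=26 >-15 → r--
[0,13] -9+34=25 >-15 → r--
[0,12] -9+33=24 >-15 → r--
[0,11] -9+25=16 >-15 → r--
[0,10] -9+24=15 >-15 → r--
[0,9] -9+19=10 >-15 → r--
[0,8] -9+18=9 >-15 → r--

r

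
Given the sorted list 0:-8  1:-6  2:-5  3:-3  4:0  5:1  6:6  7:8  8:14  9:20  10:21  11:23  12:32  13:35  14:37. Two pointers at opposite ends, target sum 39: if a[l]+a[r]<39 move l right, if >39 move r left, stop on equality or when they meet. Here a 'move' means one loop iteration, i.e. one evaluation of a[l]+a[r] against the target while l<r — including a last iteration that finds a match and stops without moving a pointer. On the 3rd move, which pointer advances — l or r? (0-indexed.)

l

[0,14] -8+37=29 <39 → l++
[1,14] -6+37=31 <39 → l++
[2,14] -5+37=32 <39 → l++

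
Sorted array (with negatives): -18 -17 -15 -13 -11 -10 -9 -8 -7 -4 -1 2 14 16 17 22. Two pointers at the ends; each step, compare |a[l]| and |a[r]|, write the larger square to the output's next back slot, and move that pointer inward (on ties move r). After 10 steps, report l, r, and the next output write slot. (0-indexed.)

[0,15] |-18|<=|22| out[15]=484 → r--
[0,14] |-18|>|17| out[14]=324 → l++
[1,14] |-17|<=|17| out[13]=289 → r--
[1,13] |-17|>|16| out[12]=289 → l++
[2,13] |-15|<=|16| out[11]=256 → r--
[2,12] |-15|>|14| out[10]=225 → l++
[3,12] |-13|<=|14| out[9]=196 → r--
[3,11] |-13|>|2| out[8]=169 → l++
[4,11] |-11|>|2| out[7]=121 → l++
[5,11] |-10|>|2| out[6]=100 → l++

l=6, r=11, next write slot=5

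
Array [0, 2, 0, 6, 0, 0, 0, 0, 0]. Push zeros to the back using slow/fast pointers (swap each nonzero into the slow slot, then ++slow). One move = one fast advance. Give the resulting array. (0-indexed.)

slow=0 fast=0: a[fast]=0, fast++
slow=0 fast=1: a[fast]=2≠0 swap→a[0]=2, slow++,fast++
slow=1 fast=2: a[fast]=0, fast++
slow=1 fast=3: a[fast]=6≠0 swap→a[1]=6, slow++,fast++
slow=2 fast=4: a[fast]=0, fast++
slow=2 fast=5: a[fast]=0, fast++
slow=2 fast=6: a[fast]=0, fast++
slow=2 fast=7: a[fast]=0, fast++
slow=2 fast=8: a[fast]=0, fast++

[2, 6, 0, 0, 0, 0, 0, 0, 0]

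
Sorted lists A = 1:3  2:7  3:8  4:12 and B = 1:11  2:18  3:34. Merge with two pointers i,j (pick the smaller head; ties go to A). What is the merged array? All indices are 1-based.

i=1 j=1: A[i]=3<=B[j]=11 take 3, i++
i=2 j=1: A[i]=7<=B[j]=11 take 7, i++
i=3 j=1: A[i]=8<=B[j]=11 take 8, i++
i=4 j=1: A[i]=12>B[j]=11 take 11, j++
i=4 j=2: A[i]=12<=B[j]=18 take 12, i++
i=5 j=2: A done, take B[j]=18, j++
i=5 j=3: A done, take B[j]=34, j++

[3, 7, 8, 11, 12, 18, 34]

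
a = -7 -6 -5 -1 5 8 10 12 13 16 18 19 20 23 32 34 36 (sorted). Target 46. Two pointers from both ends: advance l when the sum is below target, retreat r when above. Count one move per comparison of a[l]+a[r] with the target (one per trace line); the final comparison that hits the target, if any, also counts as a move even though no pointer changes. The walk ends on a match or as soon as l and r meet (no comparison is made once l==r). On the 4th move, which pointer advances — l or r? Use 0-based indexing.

l

[0,16] -7+36=29 <46 → l++
[1,16] -6+36=30 <46 → l++
[2,16] -5+36=31 <46 → l++
[3,16] -1+36=35 <46 → l++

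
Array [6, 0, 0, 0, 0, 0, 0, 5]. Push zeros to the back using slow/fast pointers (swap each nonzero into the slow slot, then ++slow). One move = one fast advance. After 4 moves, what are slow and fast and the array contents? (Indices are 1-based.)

slow=2, fast=5, a=[6, 0, 0, 0, 0, 0, 0, 5]

(s=1,f=1) a[fast]=6≠0 swap→a[1]=6 → slow++,fast++
(s=2,f=2) a[fast]=0 → fast++
(s=2,f=3) a[fast]=0 → fast++
(s=2,f=4) a[fast]=0 → fast++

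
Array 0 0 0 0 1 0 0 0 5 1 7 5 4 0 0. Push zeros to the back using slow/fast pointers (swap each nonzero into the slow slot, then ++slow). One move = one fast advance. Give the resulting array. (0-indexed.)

(s=0,f=0) a[fast]=0 → fast++
(s=0,f=1) a[fast]=0 → fast++
(s=0,f=2) a[fast]=0 → fast++
(s=0,f=3) a[fast]=0 → fast++
(s=0,f=4) a[fast]=1≠0 swap→a[0]=1 → slow++,fast++
(s=1,f=5) a[fast]=0 → fast++
(s=1,f=6) a[fast]=0 → fast++
(s=1,f=7) a[fast]=0 → fast++
(s=1,f=8) a[fast]=5≠0 swap→a[1]=5 → slow++,fast++
(s=2,f=9) a[fast]=1≠0 swap→a[2]=1 → slow++,fast++
(s=3,f=10) a[fast]=7≠0 swap→a[3]=7 → slow++,fast++
(s=4,f=11) a[fast]=5≠0 swap→a[4]=5 → slow++,fast++
(s=5,f=12) a[fast]=4≠0 swap→a[5]=4 → slow++,fast++
(s=6,f=13) a[fast]=0 → fast++
(s=6,f=14) a[fast]=0 → fast++

[1, 5, 1, 7, 5, 4, 0, 0, 0, 0, 0, 0, 0, 0, 0]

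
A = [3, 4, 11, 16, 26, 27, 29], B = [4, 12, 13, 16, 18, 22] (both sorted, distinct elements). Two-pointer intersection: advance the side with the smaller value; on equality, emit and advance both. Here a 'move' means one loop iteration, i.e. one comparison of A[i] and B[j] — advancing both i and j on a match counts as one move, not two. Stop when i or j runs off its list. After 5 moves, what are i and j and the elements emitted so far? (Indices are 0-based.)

[i=0,j=0] 3<4 → i++
[i=1,j=0] 4==4 emit → i++,j++
[i=2,j=1] 11<12 → i++
[i=3,j=1] 16>12 → j++
[i=3,j=2] 16>13 → j++

i=3, j=3, emitted=[4]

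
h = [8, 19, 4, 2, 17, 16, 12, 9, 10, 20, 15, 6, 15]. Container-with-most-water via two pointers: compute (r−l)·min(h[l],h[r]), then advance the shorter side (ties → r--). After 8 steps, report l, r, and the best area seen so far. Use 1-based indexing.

l=1 r=13: min(8,15)*12=96 best=96 *, l++
l=2 r=13: min(19,15)*11=165 best=165 *, r--
l=2 r=12: min(19,6)*10=60 best=165, r--
l=2 r=11: min(19,15)*9=135 best=165, r--
l=2 r=10: min(19,20)*8=152 best=165, l++
l=3 r=10: min(4,20)*7=28 best=165, l++
l=4 r=10: min(2,20)*6=12 best=165, l++
l=5 r=10: min(17,20)*5=85 best=165, l++

l=6, r=10, best area=165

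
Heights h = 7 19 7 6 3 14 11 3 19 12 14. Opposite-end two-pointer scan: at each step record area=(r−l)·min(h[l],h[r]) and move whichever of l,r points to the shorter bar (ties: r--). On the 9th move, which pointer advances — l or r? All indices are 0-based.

r

[0,10] min(7,14)*10=70 best=70 * → l++
[1,10] min(19,14)*9=126 best=126 * → r--
[1,9] min(19,12)*8=96 best=126 → r--
[1,8] min(19,19)*7=133 best=133 * → r--
[1,7] min(19,3)*6=18 best=133 → r--
[1,6] min(19,11)*5=55 best=133 → r--
[1,5] min(19,14)*4=56 best=133 → r--
[1,4] min(19,3)*3=9 best=133 → r--
[1,3] min(19,6)*2=12 best=133 → r--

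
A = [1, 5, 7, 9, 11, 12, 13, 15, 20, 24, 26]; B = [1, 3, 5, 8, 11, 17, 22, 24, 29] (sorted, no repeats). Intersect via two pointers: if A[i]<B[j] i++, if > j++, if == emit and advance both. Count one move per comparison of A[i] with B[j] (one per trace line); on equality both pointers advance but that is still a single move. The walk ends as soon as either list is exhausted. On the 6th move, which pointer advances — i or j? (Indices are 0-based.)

i=0 j=0: 1==1 emit, i++,j++
i=1 j=1: 5>3, j++
i=1 j=2: 5==5 emit, i++,j++
i=2 j=3: 7<8, i++
i=3 j=3: 9>8, j++
i=3 j=4: 9<11, i++

i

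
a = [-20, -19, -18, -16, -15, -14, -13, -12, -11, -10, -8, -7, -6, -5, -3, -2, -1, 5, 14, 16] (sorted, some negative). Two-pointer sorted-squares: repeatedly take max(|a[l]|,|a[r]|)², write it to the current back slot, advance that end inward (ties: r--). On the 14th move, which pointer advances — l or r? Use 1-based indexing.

l

l=1 r=20: |-20|>|16| out[20]=400, l++
l=2 r=20: |-19|>|16| out[19]=361, l++
l=3 r=20: |-18|>|16| out[18]=324, l++
l=4 r=20: |-16|<=|16| out[17]=256, r--
l=4 r=19: |-16|>|14| out[16]=256, l++
l=5 r=19: |-15|>|14| out[15]=225, l++
l=6 r=19: |-14|<=|14| out[14]=196, r--
l=6 r=18: |-14|>|5| out[13]=196, l++
l=7 r=18: |-13|>|5| out[12]=169, l++
l=8 r=18: |-12|>|5| out[11]=144, l++
l=9 r=18: |-11|>|5| out[10]=121, l++
l=10 r=18: |-10|>|5| out[9]=100, l++
l=11 r=18: |-8|>|5| out[8]=64, l++
l=12 r=18: |-7|>|5| out[7]=49, l++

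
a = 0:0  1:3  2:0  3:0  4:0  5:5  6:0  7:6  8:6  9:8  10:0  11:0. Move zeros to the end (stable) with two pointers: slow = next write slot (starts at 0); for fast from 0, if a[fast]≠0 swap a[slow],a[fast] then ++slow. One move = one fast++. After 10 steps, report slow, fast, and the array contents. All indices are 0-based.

slow=5, fast=10, a=[3, 5, 6, 6, 8, 0, 0, 0, 0, 0, 0, 0]

slow=0 fast=0: a[fast]=0, fast++
slow=0 fast=1: a[fast]=3≠0 swap→a[0]=3, slow++,fast++
slow=1 fast=2: a[fast]=0, fast++
slow=1 fast=3: a[fast]=0, fast++
slow=1 fast=4: a[fast]=0, fast++
slow=1 fast=5: a[fast]=5≠0 swap→a[1]=5, slow++,fast++
slow=2 fast=6: a[fast]=0, fast++
slow=2 fast=7: a[fast]=6≠0 swap→a[2]=6, slow++,fast++
slow=3 fast=8: a[fast]=6≠0 swap→a[3]=6, slow++,fast++
slow=4 fast=9: a[fast]=8≠0 swap→a[4]=8, slow++,fast++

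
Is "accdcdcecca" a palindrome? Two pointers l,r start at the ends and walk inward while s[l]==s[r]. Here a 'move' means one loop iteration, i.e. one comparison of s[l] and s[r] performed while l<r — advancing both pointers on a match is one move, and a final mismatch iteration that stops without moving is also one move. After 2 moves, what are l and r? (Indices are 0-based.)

l=0 r=10: 'a'=='a', l++,r--
l=1 r=9: 'c'=='c', l++,r--

l=2, r=8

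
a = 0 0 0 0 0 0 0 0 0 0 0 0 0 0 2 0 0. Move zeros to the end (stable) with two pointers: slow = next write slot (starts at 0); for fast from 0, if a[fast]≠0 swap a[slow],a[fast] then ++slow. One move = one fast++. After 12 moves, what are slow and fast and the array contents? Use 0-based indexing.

slow=0, fast=12, a=[0, 0, 0, 0, 0, 0, 0, 0, 0, 0, 0, 0, 0, 0, 2, 0, 0]

slow=0 fast=0: a[fast]=0, fast++
slow=0 fast=1: a[fast]=0, fast++
slow=0 fast=2: a[fast]=0, fast++
slow=0 fast=3: a[fast]=0, fast++
slow=0 fast=4: a[fast]=0, fast++
slow=0 fast=5: a[fast]=0, fast++
slow=0 fast=6: a[fast]=0, fast++
slow=0 fast=7: a[fast]=0, fast++
slow=0 fast=8: a[fast]=0, fast++
slow=0 fast=9: a[fast]=0, fast++
slow=0 fast=10: a[fast]=0, fast++
slow=0 fast=11: a[fast]=0, fast++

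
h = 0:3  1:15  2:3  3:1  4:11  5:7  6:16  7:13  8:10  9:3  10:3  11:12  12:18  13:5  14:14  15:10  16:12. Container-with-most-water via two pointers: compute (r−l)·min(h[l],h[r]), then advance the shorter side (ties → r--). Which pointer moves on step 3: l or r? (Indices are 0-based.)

[0,16] min(3,12)*16=48 best=48 * → l++
[1,16] min(15,12)*15=180 best=180 * → r--
[1,15] min(15,10)*14=140 best=180 → r--

r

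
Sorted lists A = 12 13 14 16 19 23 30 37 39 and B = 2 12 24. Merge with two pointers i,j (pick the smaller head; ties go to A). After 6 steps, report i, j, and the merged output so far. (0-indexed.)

i=4, j=2, merged so far=[2, 12, 12, 13, 14, 16]

i=0 j=0: A[i]=12>B[j]=2 take 2, j++
i=0 j=1: A[i]=12<=B[j]=12 take 12, i++
i=1 j=1: A[i]=13>B[j]=12 take 12, j++
i=1 j=2: A[i]=13<=B[j]=24 take 13, i++
i=2 j=2: A[i]=14<=B[j]=24 take 14, i++
i=3 j=2: A[i]=16<=B[j]=24 take 16, i++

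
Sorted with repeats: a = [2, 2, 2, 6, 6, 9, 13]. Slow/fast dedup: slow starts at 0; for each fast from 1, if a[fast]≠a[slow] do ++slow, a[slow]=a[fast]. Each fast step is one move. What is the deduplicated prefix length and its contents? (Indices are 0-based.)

slow=0 fast=1: a[fast]=2=a[slow] dup, fast++
slow=0 fast=2: a[fast]=2=a[slow] dup, fast++
slow=0 fast=3: a[fast]=6≠a[slow]=2 write a[1]=6, slow++,fast++
slow=1 fast=4: a[fast]=6=a[slow] dup, fast++
slow=1 fast=5: a[fast]=9≠a[slow]=6 write a[2]=9, slow++,fast++
slow=2 fast=6: a[fast]=13≠a[slow]=9 write a[3]=13, slow++,fast++

length 4; prefix = [2, 6, 9, 13]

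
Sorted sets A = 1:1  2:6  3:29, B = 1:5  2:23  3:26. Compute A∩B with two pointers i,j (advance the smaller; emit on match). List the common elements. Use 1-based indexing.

intersection = []

[i=1,j=1] 1<5 → i++
[i=2,j=1] 6>5 → j++
[i=2,j=2] 6<23 → i++
[i=3,j=2] 29>23 → j++
[i=3,j=3] 29>26 → j++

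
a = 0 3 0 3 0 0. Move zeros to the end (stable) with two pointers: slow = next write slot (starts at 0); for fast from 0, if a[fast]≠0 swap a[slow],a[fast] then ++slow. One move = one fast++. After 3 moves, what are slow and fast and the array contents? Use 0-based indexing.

slow=1, fast=3, a=[3, 0, 0, 3, 0, 0]

slow=0 fast=0: a[fast]=0, fast++
slow=0 fast=1: a[fast]=3≠0 swap→a[0]=3, slow++,fast++
slow=1 fast=2: a[fast]=0, fast++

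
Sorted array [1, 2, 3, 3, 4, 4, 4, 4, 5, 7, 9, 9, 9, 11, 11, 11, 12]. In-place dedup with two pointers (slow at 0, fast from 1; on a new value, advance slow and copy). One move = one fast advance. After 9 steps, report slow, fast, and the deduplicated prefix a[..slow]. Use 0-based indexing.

(s=0,f=1) a[fast]=2≠a[slow]=1 write a[1]=2 → slow++,fast++
(s=1,f=2) a[fast]=3≠a[slow]=2 write a[2]=3 → slow++,fast++
(s=2,f=3) a[fast]=3=a[slow] dup → fast++
(s=2,f=4) a[fast]=4≠a[slow]=3 write a[3]=4 → slow++,fast++
(s=3,f=5) a[fast]=4=a[slow] dup → fast++
(s=3,f=6) a[fast]=4=a[slow] dup → fast++
(s=3,f=7) a[fast]=4=a[slow] dup → fast++
(s=3,f=8) a[fast]=5≠a[slow]=4 write a[4]=5 → slow++,fast++
(s=4,f=9) a[fast]=7≠a[slow]=5 write a[5]=7 → slow++,fast++

slow=5, fast=10, prefix=[1, 2, 3, 4, 5, 7]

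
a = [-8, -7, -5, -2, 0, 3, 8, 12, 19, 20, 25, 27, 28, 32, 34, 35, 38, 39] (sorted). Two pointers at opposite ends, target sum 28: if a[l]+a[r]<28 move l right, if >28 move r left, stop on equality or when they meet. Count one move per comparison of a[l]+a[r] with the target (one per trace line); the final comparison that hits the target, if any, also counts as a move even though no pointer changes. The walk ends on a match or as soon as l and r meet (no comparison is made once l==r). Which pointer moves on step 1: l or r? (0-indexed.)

l=0 r=17: -8+39=31 >28, r--

r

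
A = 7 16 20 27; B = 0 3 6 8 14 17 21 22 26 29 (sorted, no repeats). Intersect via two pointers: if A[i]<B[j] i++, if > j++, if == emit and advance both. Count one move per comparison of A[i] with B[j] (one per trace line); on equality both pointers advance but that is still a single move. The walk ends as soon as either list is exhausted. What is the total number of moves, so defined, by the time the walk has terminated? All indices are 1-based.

[i=1,j=1] 7>0 → j++
[i=1,j=2] 7>3 → j++
[i=1,j=3] 7>6 → j++
[i=1,j=4] 7<8 → i++
[i=2,j=4] 16>8 → j++
[i=2,j=5] 16>14 → j++
[i=2,j=6] 16<17 → i++
[i=3,j=6] 20>17 → j++
[i=3,j=7] 20<21 → i++
[i=4,j=7] 27>21 → j++
[i=4,j=8] 27>22 → j++
[i=4,j=9] 27>26 → j++
[i=4,j=10] 27<29 → i++

13 moves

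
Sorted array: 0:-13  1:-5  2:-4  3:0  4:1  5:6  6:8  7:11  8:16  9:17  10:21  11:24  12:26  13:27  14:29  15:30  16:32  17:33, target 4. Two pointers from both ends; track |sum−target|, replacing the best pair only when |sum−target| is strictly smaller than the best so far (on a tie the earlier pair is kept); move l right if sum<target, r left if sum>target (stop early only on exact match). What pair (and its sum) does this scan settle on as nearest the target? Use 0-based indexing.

pair (-13, 17) with sum 4 (|Δ|=0)

[0,17] -13+33=20 d=16 * → r--
[0,16] -13+32=19 d=15 * → r--
[0,15] -13+30=17 d=13 * → r--
[0,14] -13+29=16 d=12 * → r--
[0,13] -13+27=14 d=10 * → r--
[0,12] -13+26=13 d=9 * → r--
[0,11] -13+24=11 d=7 * → r--
[0,10] -13+21=8 d=4 * → r--
[0,9] -13+17=4 d=0 * → stop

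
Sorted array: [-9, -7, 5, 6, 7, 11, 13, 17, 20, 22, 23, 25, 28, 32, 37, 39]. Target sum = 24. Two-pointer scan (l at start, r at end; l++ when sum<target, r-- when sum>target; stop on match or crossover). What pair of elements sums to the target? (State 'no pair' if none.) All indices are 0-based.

[0,15] -9+39=30 >24 → r--
[0,14] -9+37=28 >24 → r--
[0,13] -9+32=23 <24 → l++
[1,13] -7+32=25 >24 → r--
[1,12] -7+28=21 <24 → l++
[2,12] 5+28=33 >24 → r--
[2,11] 5+25=30 >24 → r--
[2,10] 5+23=28 >24 → r--
[2,9] 5+22=27 >24 → r--
[2,8] 5+20=25 >24 → r--
[2,7] 5+17=22 <24 → l++
[3,7] 6+17=23 <24 → l++
[4,7] 7+17=24 → found

(7, 17)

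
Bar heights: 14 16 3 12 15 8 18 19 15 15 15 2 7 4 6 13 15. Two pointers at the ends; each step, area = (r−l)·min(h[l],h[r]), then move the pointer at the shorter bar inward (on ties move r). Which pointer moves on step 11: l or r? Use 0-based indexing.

l=0 r=16: min(14,15)*16=224 best=224 *, l++
l=1 r=16: min(16,15)*15=225 best=225 *, r--
l=1 r=15: min(16,13)*14=182 best=225, r--
l=1 r=14: min(16,6)*13=78 best=225, r--
l=1 r=13: min(16,4)*12=48 best=225, r--
l=1 r=12: min(16,7)*11=77 best=225, r--
l=1 r=11: min(16,2)*10=20 best=225, r--
l=1 r=10: min(16,15)*9=135 best=225, r--
l=1 r=9: min(16,15)*8=120 best=225, r--
l=1 r=8: min(16,15)*7=105 best=225, r--
l=1 r=7: min(16,19)*6=96 best=225, l++

l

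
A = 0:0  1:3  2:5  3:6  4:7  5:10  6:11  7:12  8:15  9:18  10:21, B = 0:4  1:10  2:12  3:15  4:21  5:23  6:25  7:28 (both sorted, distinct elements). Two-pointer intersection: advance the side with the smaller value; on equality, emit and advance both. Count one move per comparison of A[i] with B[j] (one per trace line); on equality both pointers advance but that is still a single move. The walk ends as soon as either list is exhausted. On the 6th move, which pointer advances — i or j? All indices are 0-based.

i=0 j=0: 0<4, i++
i=1 j=0: 3<4, i++
i=2 j=0: 5>4, j++
i=2 j=1: 5<10, i++
i=3 j=1: 6<10, i++
i=4 j=1: 7<10, i++

i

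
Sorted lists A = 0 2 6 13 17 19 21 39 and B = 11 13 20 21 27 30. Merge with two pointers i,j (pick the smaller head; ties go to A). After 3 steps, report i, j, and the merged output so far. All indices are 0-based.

i=3, j=0, merged so far=[0, 2, 6]

[i=0,j=0] A[i]=0<=B[j]=11 take 0 → i++
[i=1,j=0] A[i]=2<=B[j]=11 take 2 → i++
[i=2,j=0] A[i]=6<=B[j]=11 take 6 → i++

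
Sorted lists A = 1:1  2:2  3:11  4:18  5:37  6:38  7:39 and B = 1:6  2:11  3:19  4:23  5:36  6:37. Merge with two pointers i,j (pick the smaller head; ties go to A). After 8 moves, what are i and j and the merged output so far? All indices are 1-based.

i=5, j=5, merged so far=[1, 2, 6, 11, 11, 18, 19, 23]

i=1 j=1: A[i]=1<=B[j]=6 take 1, i++
i=2 j=1: A[i]=2<=B[j]=6 take 2, i++
i=3 j=1: A[i]=11>B[j]=6 take 6, j++
i=3 j=2: A[i]=11<=B[j]=11 take 11, i++
i=4 j=2: A[i]=18>B[j]=11 take 11, j++
i=4 j=3: A[i]=18<=B[j]=19 take 18, i++
i=5 j=3: A[i]=37>B[j]=19 take 19, j++
i=5 j=4: A[i]=37>B[j]=23 take 23, j++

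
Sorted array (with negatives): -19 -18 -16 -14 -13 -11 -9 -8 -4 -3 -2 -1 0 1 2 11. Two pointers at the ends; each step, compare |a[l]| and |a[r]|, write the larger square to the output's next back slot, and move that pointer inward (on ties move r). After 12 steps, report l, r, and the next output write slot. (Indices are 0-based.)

l=10, r=13, next write slot=3

[0,15] |-19|>|11| out[15]=361 → l++
[1,15] |-18|>|11| out[14]=324 → l++
[2,15] |-16|>|11| out[13]=256 → l++
[3,15] |-14|>|11| out[12]=196 → l++
[4,15] |-13|>|11| out[11]=169 → l++
[5,15] |-11|<=|11| out[10]=121 → r--
[5,14] |-11|>|2| out[9]=121 → l++
[6,14] |-9|>|2| out[8]=81 → l++
[7,14] |-8|>|2| out[7]=64 → l++
[8,14] |-4|>|2| out[6]=16 → l++
[9,14] |-3|>|2| out[5]=9 → l++
[10,14] |-2|<=|2| out[4]=4 → r--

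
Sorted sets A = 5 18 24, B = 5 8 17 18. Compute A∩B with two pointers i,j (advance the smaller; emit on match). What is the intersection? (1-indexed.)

[i=1,j=1] 5==5 emit → i++,j++
[i=2,j=2] 18>8 → j++
[i=2,j=3] 18>17 → j++
[i=2,j=4] 18==18 emit → i++,j++

intersection = [5, 18]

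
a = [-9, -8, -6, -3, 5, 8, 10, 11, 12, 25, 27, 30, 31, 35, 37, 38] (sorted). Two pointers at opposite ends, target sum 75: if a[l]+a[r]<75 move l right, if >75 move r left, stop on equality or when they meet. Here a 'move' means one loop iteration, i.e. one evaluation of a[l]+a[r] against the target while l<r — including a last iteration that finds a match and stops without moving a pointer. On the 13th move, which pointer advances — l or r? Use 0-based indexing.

l

l=0 r=15: -9+38=29 <75, l++
l=1 r=15: -8+38=30 <75, l++
l=2 r=15: -6+38=32 <75, l++
l=3 r=15: -3+38=35 <75, l++
l=4 r=15: 5+38=43 <75, l++
l=5 r=15: 8+38=46 <75, l++
l=6 r=15: 10+38=48 <75, l++
l=7 r=15: 11+38=49 <75, l++
l=8 r=15: 12+38=50 <75, l++
l=9 r=15: 25+38=63 <75, l++
l=10 r=15: 27+38=65 <75, l++
l=11 r=15: 30+38=68 <75, l++
l=12 r=15: 31+38=69 <75, l++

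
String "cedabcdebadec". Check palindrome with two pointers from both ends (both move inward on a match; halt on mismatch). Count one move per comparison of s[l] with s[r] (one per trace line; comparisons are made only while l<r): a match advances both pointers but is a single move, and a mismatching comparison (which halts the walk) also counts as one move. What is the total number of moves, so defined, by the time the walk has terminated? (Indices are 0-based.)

6 moves

l=0 r=12: 'c'=='c', l++,r--
l=1 r=11: 'e'=='e', l++,r--
l=2 r=10: 'd'=='d', l++,r--
l=3 r=9: 'a'=='a', l++,r--
l=4 r=8: 'b'=='b', l++,r--
l=5 r=7: 'c'!='e', stop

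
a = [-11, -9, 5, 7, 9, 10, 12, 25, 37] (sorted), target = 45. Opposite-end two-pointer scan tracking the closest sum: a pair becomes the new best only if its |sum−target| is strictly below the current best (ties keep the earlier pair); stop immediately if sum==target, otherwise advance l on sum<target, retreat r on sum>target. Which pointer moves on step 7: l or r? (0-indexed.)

l

l=0 r=8: -11+37=26 d=19 *, l++
l=1 r=8: -9+37=28 d=17 *, l++
l=2 r=8: 5+37=42 d=3 *, l++
l=3 r=8: 7+37=44 d=1 *, l++
l=4 r=8: 9+37=46 d=1, r--
l=4 r=7: 9+25=34 d=11, l++
l=5 r=7: 10+25=35 d=10, l++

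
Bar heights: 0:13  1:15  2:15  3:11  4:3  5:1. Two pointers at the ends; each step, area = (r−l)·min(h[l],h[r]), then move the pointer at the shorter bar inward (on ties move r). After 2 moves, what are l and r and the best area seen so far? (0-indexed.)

[0,5] min(13,1)*5=5 best=5 * → r--
[0,4] min(13,3)*4=12 best=12 * → r--

l=0, r=3, best area=12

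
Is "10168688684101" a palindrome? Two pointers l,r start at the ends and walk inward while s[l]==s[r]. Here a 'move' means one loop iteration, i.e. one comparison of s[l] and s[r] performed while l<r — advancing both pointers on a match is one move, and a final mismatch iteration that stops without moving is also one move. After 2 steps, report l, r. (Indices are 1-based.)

l=3, r=12

l=1 r=14: '1'=='1', l++,r--
l=2 r=13: '0'=='0', l++,r--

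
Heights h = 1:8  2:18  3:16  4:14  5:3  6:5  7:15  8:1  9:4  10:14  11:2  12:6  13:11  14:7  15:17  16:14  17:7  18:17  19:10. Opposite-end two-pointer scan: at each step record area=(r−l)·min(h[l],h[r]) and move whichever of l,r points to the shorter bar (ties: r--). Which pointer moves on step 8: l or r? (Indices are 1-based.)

l=1 r=19: min(8,10)*18=144 best=144 *, l++
l=2 r=19: min(18,10)*17=170 best=170 *, r--
l=2 r=18: min(18,17)*16=272 best=272 *, r--
l=2 r=17: min(18,7)*15=105 best=272, r--
l=2 r=16: min(18,14)*14=196 best=272, r--
l=2 r=15: min(18,17)*13=221 best=272, r--
l=2 r=14: min(18,7)*12=84 best=272, r--
l=2 r=13: min(18,11)*11=121 best=272, r--

r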